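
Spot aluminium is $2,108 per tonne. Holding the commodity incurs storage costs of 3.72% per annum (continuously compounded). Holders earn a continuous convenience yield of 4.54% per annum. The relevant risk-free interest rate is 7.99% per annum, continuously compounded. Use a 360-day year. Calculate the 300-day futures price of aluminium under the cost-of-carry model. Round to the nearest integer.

Net carry = r + u − y = 0.0799 + 0.0372 − 0.0454 = 0.0717
F = S·e^((r+u−y)T) = 2108 · e^(0.0717 × 300/360) = 2108 · e^0.059750
= 2108 × 1.061571 = $2,238 per tonne

$2,238 per tonne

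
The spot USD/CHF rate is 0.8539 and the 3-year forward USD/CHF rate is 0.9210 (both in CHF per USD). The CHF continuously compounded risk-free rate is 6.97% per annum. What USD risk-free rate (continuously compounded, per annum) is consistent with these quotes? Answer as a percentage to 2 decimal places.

F = S·e^((r_CHF − r_USD)T) ⇒ r_USD = r_CHF − ln(F/S)/T
ln(0.9210/0.8539) = 0.075646; /(3) = 0.025215
r_USD = 0.0697 − 0.025215 = 0.044485
r_USD = 4.45%

4.45%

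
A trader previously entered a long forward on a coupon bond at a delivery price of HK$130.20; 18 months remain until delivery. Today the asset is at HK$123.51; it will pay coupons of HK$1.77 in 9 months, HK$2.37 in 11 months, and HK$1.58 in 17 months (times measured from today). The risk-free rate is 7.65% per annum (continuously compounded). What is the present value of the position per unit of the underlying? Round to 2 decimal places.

PV(remaining coupons) I = 1.77·e^(−0.0765·9/12) + 2.37·e^(−0.0765·11/12) + 1.58·e^(−0.0765·17/12) = 5.2985
Current forward F = (S − I)·e^(rT) = (123.51 − 5.2985)·e^(0.0765·18/12) = 118.2115 × 1.121593 = 132.5852
Value (long) = (F − K)·e^(−rT) = (132.5852 − 130.20) × 0.891589 = 2.1266
Value = HK$2.13

HK$2.13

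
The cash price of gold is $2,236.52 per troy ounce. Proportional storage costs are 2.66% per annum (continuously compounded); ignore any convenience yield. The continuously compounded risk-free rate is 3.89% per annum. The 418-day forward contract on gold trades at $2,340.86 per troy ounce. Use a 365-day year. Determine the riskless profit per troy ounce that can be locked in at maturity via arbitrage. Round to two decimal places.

$69.88 per troy ounce

Fair forward: F* = S·e^(carry·T), with carry = (r + u) = 0.0389 + 0.0266 = 0.0655
F* = 2236.52 · e^(0.0655 × 418/365) = 2236.52 · e^0.07501096 = 2236.52 × 1.07789596 = $2410.7359
Market $2340.86 < fair $2410.7359: forward underpriced → reverse cash-and-carry (short spot, go long the forward).
At maturity, profit = |F_mkt − F*| = |2340.86 − 2410.7359| = $69.88 per troy ounce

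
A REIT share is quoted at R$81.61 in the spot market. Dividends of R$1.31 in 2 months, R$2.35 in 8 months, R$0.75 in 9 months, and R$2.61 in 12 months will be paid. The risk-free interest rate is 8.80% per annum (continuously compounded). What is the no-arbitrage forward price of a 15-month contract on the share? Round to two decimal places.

R$83.73

PV(dividends) I = 1.31·e^(−0.0880·2/12) + 2.35·e^(−0.0880·8/12) + 0.75·e^(−0.0880·9/12) + 2.61·e^(−0.0880·12/12)
I = 1.2909 + 2.2161 + 0.7021 + 2.3901 = 6.5992
F = (S − I)·e^(rT) = (81.61 − 6.5992) · e^(0.0880·15/12)
= 75.0108 · e^0.110000 = 75.0108 × 1.116278 = R$83.73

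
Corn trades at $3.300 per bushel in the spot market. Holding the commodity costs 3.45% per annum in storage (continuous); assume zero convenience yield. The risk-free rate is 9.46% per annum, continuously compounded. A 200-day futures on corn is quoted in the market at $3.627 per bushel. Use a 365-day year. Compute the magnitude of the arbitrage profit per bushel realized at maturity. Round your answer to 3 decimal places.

$0.085 per bushel

Fair futures: F* = S·e^(carry·T), with carry = (r + u) = 0.0946 + 0.0345 = 0.1291
F* = 3.300 · e^(0.1291 × 200/365) = 3.300 · e^0.070740 = 3.300 × 1.073302 = $3.5419
Market $3.627 > fair $3.5419: forward overpriced → cash-and-carry (buy spot, short the forward).
At maturity, profit = |F_mkt − F*| = |3.627 − 3.5419| = $0.085 per bushel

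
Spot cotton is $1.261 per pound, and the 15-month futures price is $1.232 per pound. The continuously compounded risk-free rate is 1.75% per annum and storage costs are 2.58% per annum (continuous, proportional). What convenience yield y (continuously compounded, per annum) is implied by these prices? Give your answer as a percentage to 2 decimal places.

F = S·e^((r+u−y)T) ⇒ (r+u−y) = ln(F/S)/T
ln(1.232/1.261) = -0.023266; /T ⇒ -0.018613
y = r + u − ln(F/S)/T = 0.0175 + 0.0258 + 0.018613 = 0.061913
y = 6.19%

6.19%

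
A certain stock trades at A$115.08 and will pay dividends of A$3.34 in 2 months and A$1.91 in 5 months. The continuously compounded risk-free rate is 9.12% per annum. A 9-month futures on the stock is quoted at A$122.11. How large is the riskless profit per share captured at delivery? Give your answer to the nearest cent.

A$4.37 per share

PV(dividends) I = 3.34·e^(−0.0912·2/12) + 1.91·e^(−0.0912·5/12) = 5.1284
Fair futures F* = (S − I)·e^(rT) = (115.08 − 5.1284)·e^0.068400 = 109.9516 × 1.070794 = 117.7355
Market A$122.11 > fair 117.7355: forward overpriced → cash-and-carry (borrow at r, buy the stock and collect the dividends, short the forward).
Profit at T = |F_mkt − F*| = |122.11 − 117.7355| = A$4.37 per share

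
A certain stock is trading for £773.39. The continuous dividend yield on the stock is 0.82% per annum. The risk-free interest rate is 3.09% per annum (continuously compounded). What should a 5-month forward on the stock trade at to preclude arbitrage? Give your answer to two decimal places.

£780.74

F = S·e^((r − q)T) = 773.39 · e^((0.0309 − 0.0082) × 5/12)
= 773.39 · e^0.009458 = 773.39 × 1.009503
F = £780.74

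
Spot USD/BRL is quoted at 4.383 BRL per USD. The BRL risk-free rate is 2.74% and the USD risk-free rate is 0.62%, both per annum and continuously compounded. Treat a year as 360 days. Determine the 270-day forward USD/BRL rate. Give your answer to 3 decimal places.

F = S·e^((r_BRL − r_USD)T) = 4.383 · e^((0.0274 − 0.0062) × 270/360)
= 4.383 · e^0.015900 = 4.383 × 1.016027
F = 4.453 BRL per USD

4.453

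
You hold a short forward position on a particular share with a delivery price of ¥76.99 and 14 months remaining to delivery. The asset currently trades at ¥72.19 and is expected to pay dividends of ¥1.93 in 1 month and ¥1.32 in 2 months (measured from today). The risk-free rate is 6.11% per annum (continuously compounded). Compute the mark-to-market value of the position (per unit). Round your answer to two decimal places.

PV(remaining dividends) I = 1.93·e^(−0.0611·1/12) + 1.32·e^(−0.0611·2/12) = 3.2268
Current forward F = (S − I)·e^(rT) = (72.19 − 3.2268)·e^(0.0611·14/12) = 68.9632 × 1.073885 = 74.0585
Value (long) = (F − K)·e^(−rT) = (74.0585 − 76.99) × 0.931198 = -2.7298
Short position value = −(long value) = ¥2.73

¥2.73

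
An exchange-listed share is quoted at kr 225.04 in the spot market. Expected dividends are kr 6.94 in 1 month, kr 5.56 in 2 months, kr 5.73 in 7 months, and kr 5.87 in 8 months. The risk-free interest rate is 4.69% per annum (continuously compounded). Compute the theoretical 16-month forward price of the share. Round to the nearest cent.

kr 214.34

PV(dividends) I = 6.94·e^(−0.0469·1/12) + 5.56·e^(−0.0469·2/12) + 5.73·e^(−0.0469·7/12) + 5.87·e^(−0.0469·8/12)
I = 6.9129 + 5.5167 + 5.5754 + 5.6893 = 23.6943
F = (S − I)·e^(rT) = (225.04 − 23.6943) · e^(0.0469·16/12)
= 201.3457 · e^0.062533 = 201.3457 × 1.064530 = kr 214.34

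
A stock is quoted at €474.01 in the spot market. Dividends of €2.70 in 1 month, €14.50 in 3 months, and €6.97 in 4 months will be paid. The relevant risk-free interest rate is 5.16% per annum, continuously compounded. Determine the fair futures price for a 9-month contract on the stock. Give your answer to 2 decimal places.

€467.92

PV(dividends) I = 2.70·e^(−0.0516·1/12) + 14.50·e^(−0.0516·3/12) + 6.97·e^(−0.0516·4/12)
I = 2.6884 + 14.3142 + 6.8511 = 23.8537
F = (S − I)·e^(rT) = (474.01 − 23.8537) · e^(0.0516·9/12)
= 450.1563 · e^0.038700 = 450.1563 × 1.039459 = €467.92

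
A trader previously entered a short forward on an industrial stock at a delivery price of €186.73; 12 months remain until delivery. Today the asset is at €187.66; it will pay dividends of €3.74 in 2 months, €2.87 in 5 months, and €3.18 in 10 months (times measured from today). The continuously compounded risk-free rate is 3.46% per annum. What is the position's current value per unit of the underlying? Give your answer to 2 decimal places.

PV(remaining dividends) I = 3.74·e^(−0.0346·2/12) + 2.87·e^(−0.0346·5/12) + 3.18·e^(−0.0346·10/12) = 9.6370
Current forward F = (S − I)·e^(rT) = (187.66 − 9.6370)·e^(0.0346·12/12) = 178.0230 × 1.035206 = 184.2905
Value (long) = (F − K)·e^(−rT) = (184.2905 − 186.73) × 0.965992 = -2.3565
Short position value = −(long value) = €2.36

€2.36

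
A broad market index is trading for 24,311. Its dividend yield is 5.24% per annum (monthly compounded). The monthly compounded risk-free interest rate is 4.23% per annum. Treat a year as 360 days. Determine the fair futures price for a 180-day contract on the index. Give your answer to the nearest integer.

24,189

F = S · (1+r/12)^(12T) / (1+q/12)^(12T)
= 24311 × 1.021337 / 1.026488 = 24311 × 0.994982
F = 24,189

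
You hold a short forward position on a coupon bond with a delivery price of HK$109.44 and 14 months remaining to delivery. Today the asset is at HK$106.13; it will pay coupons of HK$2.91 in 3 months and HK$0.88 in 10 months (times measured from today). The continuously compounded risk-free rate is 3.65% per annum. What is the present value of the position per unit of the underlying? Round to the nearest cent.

HK$2.48

PV(remaining coupons) I = 2.91·e^(−0.0365·3/12) + 0.88·e^(−0.0365·10/12) = 3.7372
Current forward F = (S − I)·e^(rT) = (106.13 − 3.7372)·e^(0.0365·14/12) = 102.3928 × 1.043503 = 106.8472
Value (long) = (F − K)·e^(−rT) = (106.8472 − 109.44) × 0.958311 = -2.4847
Short position value = −(long value) = HK$2.48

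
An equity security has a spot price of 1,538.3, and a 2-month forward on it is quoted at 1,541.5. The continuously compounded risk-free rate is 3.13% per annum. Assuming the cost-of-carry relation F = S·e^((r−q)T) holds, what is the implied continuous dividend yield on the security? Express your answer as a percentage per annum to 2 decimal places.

1.88%

From F = S·e^((r−q)T): (r − q) = ln(F/S)/T
ln(1541.5/1538.3) = ln(1.002080) = 0.002078
(r − q) = 0.002078 / (2/12) = 0.012468
q = r − ln(F/S)/T = 0.0313 − 0.012468 = 0.018832
q = 1.88%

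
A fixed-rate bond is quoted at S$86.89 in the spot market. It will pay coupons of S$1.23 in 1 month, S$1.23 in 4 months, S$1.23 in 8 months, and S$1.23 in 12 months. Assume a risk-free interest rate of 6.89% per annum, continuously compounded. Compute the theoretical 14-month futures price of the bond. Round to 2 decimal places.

S$89.02

PV(coupons) I = 1.23·e^(−0.0689·1/12) + 1.23·e^(−0.0689·4/12) + 1.23·e^(−0.0689·8/12) + 1.23·e^(−0.0689·12/12)
I = 1.2230 + 1.2021 + 1.1748 + 1.1481 = 4.7480
F = (S − I)·e^(rT) = (86.89 − 4.7480) · e^(0.0689·14/12)
= 82.1420 · e^0.080383 = 82.1420 × 1.083702 = S$89.02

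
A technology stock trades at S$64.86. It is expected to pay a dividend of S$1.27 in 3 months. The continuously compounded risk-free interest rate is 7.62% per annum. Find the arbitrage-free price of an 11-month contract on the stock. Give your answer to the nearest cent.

S$68.22

PV(dividends) I = 1.27·e^(−0.0762·3/12)
I = 1.2460
F = (S − I)·e^(rT) = (64.86 − 1.2460) · e^(0.0762·11/12)
= 63.6140 · e^0.069850 = 63.6140 × 1.072347 = S$68.22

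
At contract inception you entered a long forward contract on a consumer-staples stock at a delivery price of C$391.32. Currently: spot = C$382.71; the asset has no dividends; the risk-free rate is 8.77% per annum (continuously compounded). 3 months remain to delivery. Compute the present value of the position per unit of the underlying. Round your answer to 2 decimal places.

-C$0.12

Current fair forward for the remaining 3 months: F = S·e^(r·T), r = 0.0877
F = 382.71 · e^(0.0877 × 3/12) = 382.71 × 1.022167 = 391.1935
Value of long forward = (F − K)·e^(−rT) = (391.1935 − 391.32) · e^(−0.0877·3/12)
= -0.1265 × 0.978314 = -0.12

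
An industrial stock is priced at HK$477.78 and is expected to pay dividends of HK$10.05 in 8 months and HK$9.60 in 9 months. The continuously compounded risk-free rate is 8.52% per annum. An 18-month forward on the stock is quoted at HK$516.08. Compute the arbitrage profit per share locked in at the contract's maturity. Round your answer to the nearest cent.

PV(dividends) I = 10.05·e^(−0.0852·8/12) + 9.60·e^(−0.0852·9/12) = 18.5008
Fair forward F* = (S − I)·e^(rT) = (477.78 − 18.5008)·e^0.127800 = 459.2792 × 1.136326 = 521.8909
Market HK$516.08 < fair 521.8909: forward underpriced → reverse cash-and-carry (short the stock, invest proceeds at r, pay the dividends, go long the forward).
Profit at T = |F_mkt − F*| = |516.08 − 521.8909| = HK$5.81 per share

HK$5.81 per share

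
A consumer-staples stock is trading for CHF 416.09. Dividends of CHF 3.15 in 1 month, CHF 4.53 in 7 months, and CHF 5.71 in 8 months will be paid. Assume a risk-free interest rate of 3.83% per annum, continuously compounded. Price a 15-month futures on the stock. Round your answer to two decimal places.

CHF 422.71

PV(dividends) I = 3.15·e^(−0.0383·1/12) + 4.53·e^(−0.0383·7/12) + 5.71·e^(−0.0383·8/12)
I = 3.1400 + 4.4299 + 5.5661 = 13.1360
F = (S − I)·e^(rT) = (416.09 − 13.1360) · e^(0.0383·15/12)
= 402.9540 · e^0.047875 = 402.9540 × 1.049040 = CHF 422.71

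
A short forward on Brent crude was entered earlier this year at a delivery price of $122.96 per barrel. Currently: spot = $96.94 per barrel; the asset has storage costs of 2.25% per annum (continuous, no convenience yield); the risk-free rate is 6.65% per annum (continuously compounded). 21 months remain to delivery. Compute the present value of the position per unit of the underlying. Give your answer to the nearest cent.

$8.62 per barrel

Current fair forward for the remaining 21 months: F = S·e^((r + u)·T), (r + u) = 0.0665 + 0.0225 = 0.0890
F = 96.94 · e^(0.0890 × 21/12) = 96.94 × 1.168534 = 113.2777
Value of long forward = (F − K)·e^(−rT) = (113.2777 − 122.96) · e^(−0.0665·21/12)
= -9.6823 × 0.890141 = -8.62
Short position value = −(long value) = $8.62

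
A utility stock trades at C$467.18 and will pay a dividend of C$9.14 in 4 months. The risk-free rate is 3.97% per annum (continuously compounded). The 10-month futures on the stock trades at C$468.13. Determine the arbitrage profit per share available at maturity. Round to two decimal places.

PV(dividends) I = 9.14·e^(−0.0397·4/12) = 9.0198
Fair futures F* = (S − I)·e^(rT) = (467.18 − 9.0198)·e^0.033083 = 458.1602 × 1.033636 = 473.5709
Market C$468.13 < fair 473.5709: forward underpriced → reverse cash-and-carry (short the stock, invest proceeds at r, pay the dividends, go long the forward).
Profit at T = |F_mkt − F*| = |468.13 − 473.5709| = C$5.44 per share

C$5.44 per share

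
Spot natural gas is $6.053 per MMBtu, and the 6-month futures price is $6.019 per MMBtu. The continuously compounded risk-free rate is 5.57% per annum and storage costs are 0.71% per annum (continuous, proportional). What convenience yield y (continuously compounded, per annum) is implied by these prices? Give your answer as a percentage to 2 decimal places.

F = S·e^((r+u−y)T) ⇒ (r+u−y) = ln(F/S)/T
ln(6.019/6.053) = -0.005633; /T ⇒ -0.011266
y = r + u − ln(F/S)/T = 0.0557 + 0.0071 + 0.011266 = 0.074066
y = 7.41%

7.41%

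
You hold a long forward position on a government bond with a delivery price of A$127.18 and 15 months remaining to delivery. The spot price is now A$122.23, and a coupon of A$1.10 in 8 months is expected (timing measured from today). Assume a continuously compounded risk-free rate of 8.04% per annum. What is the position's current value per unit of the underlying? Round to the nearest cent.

A$6.17

PV(remaining coupons) I = 1.10·e^(−0.0804·8/12) = 1.0426
Current forward F = (S − I)·e^(rT) = (122.23 − 1.0426)·e^(0.0804·15/12) = 121.1874 × 1.105724 = 133.9998
Value (long) = (F − K)·e^(−rT) = (133.9998 − 127.18) × 0.904385 = 6.1677
Value = A$6.17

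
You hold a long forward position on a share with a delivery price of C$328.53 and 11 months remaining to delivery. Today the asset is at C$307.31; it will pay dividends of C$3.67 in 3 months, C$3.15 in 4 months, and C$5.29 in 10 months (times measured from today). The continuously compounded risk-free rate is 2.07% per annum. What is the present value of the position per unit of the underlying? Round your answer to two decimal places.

PV(remaining dividends) I = 3.67·e^(−0.0207·3/12) + 3.15·e^(−0.0207·4/12) + 5.29·e^(−0.0207·10/12) = 11.9789
Current forward F = (S − I)·e^(rT) = (307.31 − 11.9789)·e^(0.0207·11/12) = 295.3311 × 1.019156 = 300.9885
Value (long) = (F − K)·e^(−rT) = (300.9885 − 328.53) × 0.981204 = -27.0238
Value = -C$27.02

-C$27.02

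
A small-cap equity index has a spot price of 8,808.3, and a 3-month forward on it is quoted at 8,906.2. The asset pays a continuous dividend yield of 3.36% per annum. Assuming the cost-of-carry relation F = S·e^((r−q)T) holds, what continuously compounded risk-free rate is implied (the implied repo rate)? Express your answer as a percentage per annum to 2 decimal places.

7.78%

From F = S·e^((r−q)T): (r − q) = ln(F/S)/T
ln(8906.2/8808.3) = ln(1.011115) = 0.011054
(r − q) = 0.011054 / (3/12) = 0.044216
r = ln(F/S)/T + q = 0.044216 + 0.0336 = 0.077816
r = 7.78%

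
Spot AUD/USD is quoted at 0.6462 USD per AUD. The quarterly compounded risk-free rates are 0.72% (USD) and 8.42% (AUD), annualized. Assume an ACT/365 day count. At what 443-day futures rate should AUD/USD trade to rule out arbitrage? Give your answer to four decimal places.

0.5892

By covered interest parity, F = S · (1+r_USD/4)^(4T) / (1+r_AUD/4)^(4T)
= 0.6462 × 1.008769 / 1.106423 = 0.6462 × 0.911739
F = 0.5892 USD per AUD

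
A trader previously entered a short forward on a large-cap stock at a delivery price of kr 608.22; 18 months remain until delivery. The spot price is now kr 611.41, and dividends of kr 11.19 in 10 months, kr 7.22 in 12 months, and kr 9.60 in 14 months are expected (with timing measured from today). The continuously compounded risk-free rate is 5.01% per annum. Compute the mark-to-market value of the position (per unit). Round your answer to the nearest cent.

-kr 20.57

PV(remaining dividends) I = 11.19·e^(−0.0501·10/12) + 7.22·e^(−0.0501·12/12) + 9.60·e^(−0.0501·14/12) = 26.6546
Current forward F = (S − I)·e^(rT) = (611.41 − 26.6546)·e^(0.0501·18/12) = 584.7554 × 1.078046 = 630.3932
Value (long) = (F − K)·e^(−rT) = (630.3932 − 608.22) × 0.927604 = 20.5679
Short position value = −(long value) = -kr 20.57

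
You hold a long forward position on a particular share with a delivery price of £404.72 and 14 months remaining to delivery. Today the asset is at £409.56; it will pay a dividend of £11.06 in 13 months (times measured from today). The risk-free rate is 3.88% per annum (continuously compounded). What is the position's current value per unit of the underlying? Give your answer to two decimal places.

£12.15

PV(remaining dividends) I = 11.06·e^(−0.0388·13/12) = 10.6047
Current forward F = (S − I)·e^(rT) = (409.56 − 10.6047)·e^(0.0388·14/12) = 398.9553 × 1.046307 = 417.4297
Value (long) = (F − K)·e^(−rT) = (417.4297 − 404.72) × 0.955743 = 12.1472
Value = £12.15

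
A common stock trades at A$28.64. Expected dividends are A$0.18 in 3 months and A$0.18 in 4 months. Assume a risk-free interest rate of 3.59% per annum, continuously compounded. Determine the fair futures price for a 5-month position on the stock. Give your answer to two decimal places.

A$28.71

PV(dividends) I = 0.18·e^(−0.0359·3/12) + 0.18·e^(−0.0359·4/12)
I = 0.1784 + 0.1779 = 0.3563
F = (S − I)·e^(rT) = (28.64 − 0.3563) · e^(0.0359·5/12)
= 28.2837 · e^0.014958 = 28.2837 × 1.015070 = A$28.71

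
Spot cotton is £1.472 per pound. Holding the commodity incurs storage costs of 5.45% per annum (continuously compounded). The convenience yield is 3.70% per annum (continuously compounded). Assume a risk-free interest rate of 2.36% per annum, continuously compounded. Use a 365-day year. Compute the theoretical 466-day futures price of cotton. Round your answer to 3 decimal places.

£1.551 per pound

Net carry = r + u − y = 0.0236 + 0.0545 − 0.0370 = 0.0411
F = S·e^((r+u−y)T) = 1.472 · e^(0.0411 × 466/365) = 1.472 · e^0.052473
= 1.472 × 1.053874 = £1.551 per pound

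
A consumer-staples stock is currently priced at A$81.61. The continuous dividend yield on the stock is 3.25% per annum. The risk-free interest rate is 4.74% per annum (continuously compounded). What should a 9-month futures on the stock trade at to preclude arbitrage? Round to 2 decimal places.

A$82.53

F = S·e^((r − q)T) = 81.61 · e^((0.0474 − 0.0325) × 9/12)
= 81.61 · e^0.011175 = 81.61 × 1.011238
F = A$82.53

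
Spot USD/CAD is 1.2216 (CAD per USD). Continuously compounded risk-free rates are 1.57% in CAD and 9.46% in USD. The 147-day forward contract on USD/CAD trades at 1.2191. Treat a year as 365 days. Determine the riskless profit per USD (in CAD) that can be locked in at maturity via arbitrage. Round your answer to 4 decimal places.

0.0357 per USD (in CAD)

Fair forward: F* = S·e^(carry·T), with carry = (r_CAD − r_USD) = 0.0157 − 0.0946 = -0.0789
F* = 1.2216 · e^(-0.0789 × 147/365) = 1.2216 · e^-0.031776 = 1.2216 × 0.968724 = 1.1834
Market 1.2191 > fair 1.1834: forward overpriced → cash-and-carry (buy spot, short the forward).
At maturity, profit = |F_mkt − F*| = |1.2191 − 1.1834| = 0.0357 per USD (in CAD)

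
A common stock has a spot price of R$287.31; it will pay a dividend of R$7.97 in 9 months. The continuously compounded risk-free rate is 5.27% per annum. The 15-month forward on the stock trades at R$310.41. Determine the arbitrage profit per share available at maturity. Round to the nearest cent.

PV(dividends) I = 7.97·e^(−0.0527·9/12) = 7.6611
Fair forward F* = (S − I)·e^(rT) = (287.31 − 7.6611)·e^0.065875 = 279.6489 × 1.068093 = 298.6910
Market R$310.41 > fair 298.6910: forward overpriced → cash-and-carry (borrow at r, buy the stock and collect the dividends, short the forward).
Profit at T = |F_mkt − F*| = |310.41 − 298.6910| = R$11.72 per share

R$11.72 per share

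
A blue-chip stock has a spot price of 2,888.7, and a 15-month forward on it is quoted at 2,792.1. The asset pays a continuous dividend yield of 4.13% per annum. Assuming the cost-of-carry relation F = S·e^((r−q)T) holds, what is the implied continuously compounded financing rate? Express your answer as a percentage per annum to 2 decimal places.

1.41%

From F = S·e^((r−q)T): (r − q) = ln(F/S)/T
ln(2792.1/2888.7) = ln(0.966559) = -0.034013
(r − q) = -0.034013 / (15/12) = -0.027210
r = ln(F/S)/T + q = -0.027210 + 0.0413 = 0.014090
r = 1.41%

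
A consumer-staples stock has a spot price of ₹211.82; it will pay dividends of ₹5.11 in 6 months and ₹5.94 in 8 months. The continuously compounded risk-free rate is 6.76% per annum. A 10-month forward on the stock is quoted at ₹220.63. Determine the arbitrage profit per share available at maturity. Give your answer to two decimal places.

PV(dividends) I = 5.11·e^(−0.0676·6/12) + 5.94·e^(−0.0676·8/12) = 10.6184
Fair forward F* = (S − I)·e^(rT) = (211.82 − 10.6184)·e^0.056333 = 201.2016 × 1.057950 = 212.8612
Market ₹220.63 > fair 212.8612: forward overpriced → cash-and-carry (borrow at r, buy the stock and collect the dividends, short the forward).
Profit at T = |F_mkt − F*| = |220.63 − 212.8612| = ₹7.77 per share

₹7.77 per share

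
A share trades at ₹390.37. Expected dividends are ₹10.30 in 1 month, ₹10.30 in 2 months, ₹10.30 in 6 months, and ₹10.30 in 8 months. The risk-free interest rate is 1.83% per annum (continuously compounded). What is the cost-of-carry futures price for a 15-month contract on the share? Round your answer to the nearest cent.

PV(dividends) I = 10.30·e^(−0.0183·1/12) + 10.30·e^(−0.0183·2/12) + 10.30·e^(−0.0183·6/12) + 10.30·e^(−0.0183·8/12)
I = 10.2843 + 10.2686 + 10.2062 + 10.1751 = 40.9342
F = (S − I)·e^(rT) = (390.37 − 40.9342) · e^(0.0183·15/12)
= 349.4358 · e^0.022875 = 349.4358 × 1.023139 = ₹357.52

₹357.52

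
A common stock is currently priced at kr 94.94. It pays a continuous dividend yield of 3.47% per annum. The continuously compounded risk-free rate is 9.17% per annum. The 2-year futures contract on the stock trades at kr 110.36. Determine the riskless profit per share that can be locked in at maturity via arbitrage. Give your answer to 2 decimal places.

kr 3.96 per share

Fair futures: F* = S·e^(carry·T), with carry = (r − q) = 0.0917 − 0.0347 = 0.0570
F* = 94.94 · e^(0.0570 × 2) = 94.94 · e^0.114000 = 94.94 × 1.120752 = kr 106.4042
Market kr 110.36 > fair kr 106.4042: forward overpriced → cash-and-carry (buy spot, short the forward).
At maturity, profit = |F_mkt − F*| = |110.36 − 106.4042| = kr 3.96 per share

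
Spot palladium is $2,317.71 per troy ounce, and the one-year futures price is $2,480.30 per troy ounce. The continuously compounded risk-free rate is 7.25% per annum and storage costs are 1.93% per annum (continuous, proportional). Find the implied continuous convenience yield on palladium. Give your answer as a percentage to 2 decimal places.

2.40%

F = S·e^((r+u−y)T) ⇒ (r+u−y) = ln(F/S)/T
ln(2480.30/2317.71) = 0.067800; /T ⇒ 0.067800
y = r + u − ln(F/S)/T = 0.0725 + 0.0193 − 0.067800 = 0.024000
y = 2.40%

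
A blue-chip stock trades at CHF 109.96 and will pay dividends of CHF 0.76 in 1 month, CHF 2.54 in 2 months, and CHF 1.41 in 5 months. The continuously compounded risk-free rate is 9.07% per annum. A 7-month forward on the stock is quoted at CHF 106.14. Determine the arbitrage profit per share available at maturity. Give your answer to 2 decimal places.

PV(dividends) I = 0.76·e^(−0.0907·1/12) + 2.54·e^(−0.0907·2/12) + 1.41·e^(−0.0907·5/12) = 4.6139
Fair forward F* = (S − I)·e^(rT) = (109.96 − 4.6139)·e^0.052908 = 105.3461 × 1.054333 = 111.0699
Market CHF 106.14 < fair 111.0699: forward underpriced → reverse cash-and-carry (short the stock, invest proceeds at r, pay the dividends, go long the forward).
Profit at T = |F_mkt − F*| = |106.14 − 111.0699| = CHF 4.93 per share

CHF 4.93 per share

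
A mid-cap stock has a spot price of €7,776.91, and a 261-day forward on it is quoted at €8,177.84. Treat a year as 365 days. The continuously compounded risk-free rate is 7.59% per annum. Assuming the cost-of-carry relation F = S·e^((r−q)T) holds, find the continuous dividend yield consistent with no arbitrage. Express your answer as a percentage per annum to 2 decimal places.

0.56%

From F = S·e^((r−q)T): (r − q) = ln(F/S)/T
ln(8177.84/7776.91) = ln(1.051554) = 0.050269
(r − q) = 0.050269 / (261/365) = 0.070300
q = r − ln(F/S)/T = 0.0759 − 0.070300 = 0.005600
q = 0.56%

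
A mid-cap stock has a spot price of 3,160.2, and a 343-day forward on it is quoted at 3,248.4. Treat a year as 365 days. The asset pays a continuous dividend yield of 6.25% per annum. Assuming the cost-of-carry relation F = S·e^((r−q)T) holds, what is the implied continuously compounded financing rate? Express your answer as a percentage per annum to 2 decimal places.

9.18%

From F = S·e^((r−q)T): (r − q) = ln(F/S)/T
ln(3248.4/3160.2) = ln(1.027910) = 0.027528
(r − q) = 0.027528 / (343/365) = 0.029294
r = ln(F/S)/T + q = 0.029294 + 0.0625 = 0.091794
r = 9.18%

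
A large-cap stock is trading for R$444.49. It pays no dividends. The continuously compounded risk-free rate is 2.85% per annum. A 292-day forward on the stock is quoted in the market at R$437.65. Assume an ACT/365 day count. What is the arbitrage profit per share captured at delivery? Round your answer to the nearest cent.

R$17.09 per share

Fair forward: F* = S·e^(carry·T), with carry = r = 0.0285
F* = 444.49 · e^(0.0285 × 292/365) = 444.49 · e^0.022800 = 444.49 × 1.023062 = R$454.7408
Market R$437.65 < fair R$454.7408: forward underpriced → reverse cash-and-carry (short spot, go long the forward).
At maturity, profit = |F_mkt − F*| = |437.65 − 454.7408| = R$17.09 per share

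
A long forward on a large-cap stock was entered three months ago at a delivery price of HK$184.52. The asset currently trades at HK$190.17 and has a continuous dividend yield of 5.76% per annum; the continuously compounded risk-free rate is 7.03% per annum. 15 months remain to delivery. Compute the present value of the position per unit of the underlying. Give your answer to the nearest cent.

Current fair forward for the remaining 15 months: F = S·e^((r − q)·T), (r − q) = 0.0703 − 0.0576 = 0.0127
F = 190.17 · e^(0.0127 × 15/12) = 190.17 × 1.016002 = 193.2131
Value of long forward = (F − K)·e^(−rT) = (193.2131 − 184.52) · e^(−0.0703·15/12)
= 8.6931 × 0.915875 = 7.96

HK$7.96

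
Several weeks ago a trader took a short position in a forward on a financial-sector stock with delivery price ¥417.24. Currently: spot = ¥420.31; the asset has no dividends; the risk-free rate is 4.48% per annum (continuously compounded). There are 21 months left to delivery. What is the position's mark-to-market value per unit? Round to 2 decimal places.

Current fair forward for the remaining 21 months: F = S·e^(r·T), r = 0.0448
F = 420.31 · e^(0.0448 × 21/12) = 420.31 × 1.081555 = 454.5884
Value of long forward = (F − K)·e^(−rT) = (454.5884 − 417.24) · e^(−0.0448·21/12)
= 37.3484 × 0.924595 = 34.53
Short position value = −(long value) = -¥34.53

-¥34.53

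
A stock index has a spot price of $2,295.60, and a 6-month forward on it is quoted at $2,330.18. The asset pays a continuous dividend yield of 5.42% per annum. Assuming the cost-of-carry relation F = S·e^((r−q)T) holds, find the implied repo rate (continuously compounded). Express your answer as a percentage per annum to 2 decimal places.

8.41%

From F = S·e^((r−q)T): (r − q) = ln(F/S)/T
ln(2330.18/2295.60) = ln(1.015064) = 0.014952
(r − q) = 0.014952 / (6/12) = 0.029904
r = ln(F/S)/T + q = 0.029904 + 0.0542 = 0.084104
r = 8.41%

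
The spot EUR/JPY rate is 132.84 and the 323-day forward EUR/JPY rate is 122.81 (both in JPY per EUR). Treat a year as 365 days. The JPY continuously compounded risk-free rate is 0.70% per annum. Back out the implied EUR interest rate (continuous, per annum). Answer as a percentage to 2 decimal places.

F = S·e^((r_JPY − r_EUR)T) ⇒ r_EUR = r_JPY − ln(F/S)/T
ln(122.81/132.84) = -0.078507; /(323/365) = -0.088715
r_EUR = 0.0070 + 0.088715 = 0.095715
r_EUR = 9.57%

9.57%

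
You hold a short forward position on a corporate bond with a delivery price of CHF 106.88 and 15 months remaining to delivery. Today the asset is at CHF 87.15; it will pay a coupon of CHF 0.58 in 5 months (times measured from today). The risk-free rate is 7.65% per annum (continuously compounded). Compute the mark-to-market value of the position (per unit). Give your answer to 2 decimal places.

CHF 10.54

PV(remaining coupons) I = 0.58·e^(−0.0765·5/12) = 0.5618
Current forward F = (S − I)·e^(rT) = (87.15 − 0.5618)·e^(0.0765·15/12) = 86.5882 × 1.100346 = 95.2770
Value (long) = (F − K)·e^(−rT) = (95.2770 − 106.88) × 0.908805 = -10.5449
Short position value = −(long value) = CHF 10.54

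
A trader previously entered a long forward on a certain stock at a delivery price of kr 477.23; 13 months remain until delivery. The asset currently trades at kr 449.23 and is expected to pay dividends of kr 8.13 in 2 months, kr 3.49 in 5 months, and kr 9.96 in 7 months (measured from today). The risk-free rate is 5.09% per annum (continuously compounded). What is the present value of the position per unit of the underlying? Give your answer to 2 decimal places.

-kr 23.54

PV(remaining dividends) I = 8.13·e^(−0.0509·2/12) + 3.49·e^(−0.0509·5/12) + 9.96·e^(−0.0509·7/12) = 21.1467
Current forward F = (S − I)·e^(rT) = (449.23 − 21.1467)·e^(0.0509·13/12) = 428.0833 × 1.056690 = 452.3513
Value (long) = (F − K)·e^(−rT) = (452.3513 − 477.23) × 0.946351 = -23.5440
Value = -kr 23.54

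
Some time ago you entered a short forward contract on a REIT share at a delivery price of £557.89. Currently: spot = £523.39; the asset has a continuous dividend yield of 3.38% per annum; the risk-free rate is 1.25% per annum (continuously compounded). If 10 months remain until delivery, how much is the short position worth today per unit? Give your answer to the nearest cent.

£43.26

Current fair forward for the remaining 10 months: F = S·e^((r − q)·T), (r − q) = 0.0125 − 0.0338 = -0.0213
F = 523.39 · e^(-0.0213 × 10/12) = 523.39 × 0.982407 = 514.1820
Value of long forward = (F − K)·e^(−rT) = (514.1820 − 557.89) · e^(−0.0125·10/12)
= -43.7080 × 0.989637 = -43.26
Short position value = −(long value) = £43.26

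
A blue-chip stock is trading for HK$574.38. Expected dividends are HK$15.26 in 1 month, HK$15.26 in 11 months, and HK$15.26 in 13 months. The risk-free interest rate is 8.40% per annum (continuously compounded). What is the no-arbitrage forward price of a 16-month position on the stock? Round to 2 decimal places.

HK$594.11

PV(dividends) I = 15.26·e^(−0.0840·1/12) + 15.26·e^(−0.0840·11/12) + 15.26·e^(−0.0840·13/12)
I = 15.1536 + 14.1291 + 13.9327 = 43.2154
F = (S − I)·e^(rT) = (574.38 − 43.2154) · e^(0.0840·16/12)
= 531.1646 · e^0.112000 = 531.1646 × 1.118513 = HK$594.11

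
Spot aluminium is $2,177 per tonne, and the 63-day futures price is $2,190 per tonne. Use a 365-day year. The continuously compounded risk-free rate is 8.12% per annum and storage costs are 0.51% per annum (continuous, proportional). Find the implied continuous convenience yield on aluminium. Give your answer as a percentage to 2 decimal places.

F = S·e^((r+u−y)T) ⇒ (r+u−y) = ln(F/S)/T
ln(2190/2177) = 0.005954; /T ⇒ 0.034495
y = r + u − ln(F/S)/T = 0.0812 + 0.0051 − 0.034495 = 0.051805
y = 5.18%

5.18%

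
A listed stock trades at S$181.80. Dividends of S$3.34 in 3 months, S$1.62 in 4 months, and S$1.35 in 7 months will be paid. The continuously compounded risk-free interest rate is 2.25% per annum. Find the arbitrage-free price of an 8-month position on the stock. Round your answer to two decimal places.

S$178.19

PV(dividends) I = 3.34·e^(−0.0225·3/12) + 1.62·e^(−0.0225·4/12) + 1.35·e^(−0.0225·7/12)
I = 3.3213 + 1.6079 + 1.3324 = 6.2616
F = (S − I)·e^(rT) = (181.80 − 6.2616) · e^(0.0225·8/12)
= 175.5384 · e^0.015000 = 175.5384 × 1.015113 = S$178.19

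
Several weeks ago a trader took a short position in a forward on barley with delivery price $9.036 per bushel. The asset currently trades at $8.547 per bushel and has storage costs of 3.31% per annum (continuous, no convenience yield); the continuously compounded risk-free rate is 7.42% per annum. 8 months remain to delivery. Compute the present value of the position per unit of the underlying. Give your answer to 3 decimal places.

-$0.138 per bushel

Current fair forward for the remaining 8 months: F = S·e^((r + u)·T), (r + u) = 0.0742 + 0.0331 = 0.1073
F = 8.547 · e^(0.1073 × 8/12) = 8.547 × 1.074154 = 9.1808
Value of long forward = (F − K)·e^(−rT) = (9.1808 − 9.036) · e^(−0.0742·8/12)
= 0.1448 × 0.951737 = 0.138
Short position value = −(long value) = -$0.138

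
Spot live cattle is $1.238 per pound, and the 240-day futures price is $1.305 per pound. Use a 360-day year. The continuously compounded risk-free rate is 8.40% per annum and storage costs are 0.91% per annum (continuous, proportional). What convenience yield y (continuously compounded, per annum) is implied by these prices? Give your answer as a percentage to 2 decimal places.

F = S·e^((r+u−y)T) ⇒ (r+u−y) = ln(F/S)/T
ln(1.305/1.238) = 0.052706; /T ⇒ 0.079059
y = r + u − ln(F/S)/T = 0.0840 + 0.0091 − 0.079059 = 0.014041
y = 1.40%

1.40%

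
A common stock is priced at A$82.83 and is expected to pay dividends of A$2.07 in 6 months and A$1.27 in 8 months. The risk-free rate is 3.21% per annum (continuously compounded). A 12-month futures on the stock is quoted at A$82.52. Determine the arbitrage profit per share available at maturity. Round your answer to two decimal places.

A$0.38 per share

PV(dividends) I = 2.07·e^(−0.0321·6/12) + 1.27·e^(−0.0321·8/12) = 3.2802
Fair futures F* = (S − I)·e^(rT) = (82.83 − 3.2802)·e^0.032100 = 79.5498 × 1.032621 = 82.1448
Market A$82.52 > fair 82.1448: forward overpriced → cash-and-carry (borrow at r, buy the stock and collect the dividends, short the forward).
Profit at T = |F_mkt − F*| = |82.52 − 82.1448| = A$0.38 per share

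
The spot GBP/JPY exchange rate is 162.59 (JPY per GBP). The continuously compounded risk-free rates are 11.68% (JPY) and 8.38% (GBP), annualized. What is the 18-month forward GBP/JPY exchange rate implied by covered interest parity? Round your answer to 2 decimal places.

F = S·e^((r_JPY − r_GBP)T) = 162.59 · e^((0.1168 − 0.0838) × 18/12)
= 162.59 · e^0.049500 = 162.59 × 1.050746
F = 170.84 JPY per GBP

170.84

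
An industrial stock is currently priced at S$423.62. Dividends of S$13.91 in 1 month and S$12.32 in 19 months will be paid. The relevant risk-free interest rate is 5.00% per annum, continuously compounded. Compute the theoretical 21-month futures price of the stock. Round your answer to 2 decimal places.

S$434.81

PV(dividends) I = 13.91·e^(−0.0500·1/12) + 12.32·e^(−0.0500·19/12)
I = 13.8522 + 11.3823 = 25.2345
F = (S − I)·e^(rT) = (423.62 − 25.2345) · e^(0.0500·21/12)
= 398.3855 · e^0.087500 = 398.3855 × 1.091442 = S$434.81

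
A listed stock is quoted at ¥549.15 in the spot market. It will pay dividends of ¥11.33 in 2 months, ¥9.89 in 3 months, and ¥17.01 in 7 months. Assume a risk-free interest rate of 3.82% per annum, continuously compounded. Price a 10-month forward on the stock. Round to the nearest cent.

¥528.00

PV(dividends) I = 11.33·e^(−0.0382·2/12) + 9.89·e^(−0.0382·3/12) + 17.01·e^(−0.0382·7/12)
I = 11.2581 + 9.7960 + 16.6352 = 37.6893
F = (S − I)·e^(rT) = (549.15 − 37.6893) · e^(0.0382·10/12)
= 511.4607 · e^0.031833 = 511.4607 × 1.032345 = ¥528.00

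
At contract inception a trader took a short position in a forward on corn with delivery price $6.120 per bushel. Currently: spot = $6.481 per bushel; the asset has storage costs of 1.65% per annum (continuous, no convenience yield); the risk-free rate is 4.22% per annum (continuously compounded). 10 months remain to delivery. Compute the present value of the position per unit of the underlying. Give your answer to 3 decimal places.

Current fair forward for the remaining 10 months: F = S·e^((r + u)·T), (r + u) = 0.0422 + 0.0165 = 0.0587
F = 6.481 · e^(0.0587 × 10/12) = 6.481 × 1.050133 = 6.8059
Value of long forward = (F − K)·e^(−rT) = (6.8059 − 6.120) · e^(−0.0422·10/12)
= 0.6859 × 0.965444 = 0.662
Short position value = −(long value) = -$0.662

-$0.662 per bushel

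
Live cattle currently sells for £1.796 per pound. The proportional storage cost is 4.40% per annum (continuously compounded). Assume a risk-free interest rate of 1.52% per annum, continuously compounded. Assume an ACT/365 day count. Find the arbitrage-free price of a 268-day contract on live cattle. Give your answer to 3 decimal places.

£1.876 per pound

Net carry = r + u − y = 0.0152 + 0.0440 − 0.0000 = 0.0592
F = S·e^((r+u−y)T) = 1.796 · e^(0.0592 × 268/365) = 1.796 · e^0.043467
= 1.796 × 1.044426 = £1.876 per pound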